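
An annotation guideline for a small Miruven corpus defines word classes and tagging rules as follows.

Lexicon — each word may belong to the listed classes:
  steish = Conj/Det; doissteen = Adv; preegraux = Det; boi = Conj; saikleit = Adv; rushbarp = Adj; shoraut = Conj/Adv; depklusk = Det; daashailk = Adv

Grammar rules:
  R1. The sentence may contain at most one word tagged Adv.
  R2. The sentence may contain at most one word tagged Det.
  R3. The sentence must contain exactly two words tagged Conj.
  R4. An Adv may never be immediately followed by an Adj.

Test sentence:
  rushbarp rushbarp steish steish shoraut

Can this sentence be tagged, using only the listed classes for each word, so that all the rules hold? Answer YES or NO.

Candidates per position — 1:rushbarp {Adj}; 2:rushbarp {Adj}; 3:steish {Conj,Det}; 4:steish {Conj,Det}; 5:shoraut {Conj,Adv}.
One satisfying assignment: Adj Adj Conj Det Conj.
Verifying each rule — rule 1 satisfied; rule 2 satisfied; rule 3 satisfied; rule 4 satisfied.

YES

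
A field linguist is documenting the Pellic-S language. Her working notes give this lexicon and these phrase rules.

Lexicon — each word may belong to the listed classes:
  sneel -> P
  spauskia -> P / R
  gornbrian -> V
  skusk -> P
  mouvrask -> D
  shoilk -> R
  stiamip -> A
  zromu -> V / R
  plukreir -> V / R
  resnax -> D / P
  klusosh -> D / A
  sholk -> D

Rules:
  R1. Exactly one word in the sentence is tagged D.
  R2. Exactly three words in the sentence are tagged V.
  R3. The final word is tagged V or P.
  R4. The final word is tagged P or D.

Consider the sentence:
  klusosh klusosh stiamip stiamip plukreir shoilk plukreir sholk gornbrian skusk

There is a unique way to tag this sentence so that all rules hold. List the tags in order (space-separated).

Candidates per position — 1:klusosh {D,A}; 2:klusosh {D,A}; 3:stiamip {A}; 4:stiamip {A}; 5:plukreir {V,R}; 6:shoilk {R}; 7:plukreir {V,R}; 8:sholk {D}; 9:gornbrian {V}; 10:skusk {P}.
Position 1: D is ruled out by rule 1; that leaves A.
Position 2: D is ruled out by rule 1; that leaves A.
Position 5: R is ruled out by rule 2; that leaves V.
Position 7: R is ruled out by rule 2; that leaves V.
The only consistent sequence is: A A A A V R V D V P.
Check: rule 1 ok; rule 2 ok; rule 3 ok; rule 4 ok.

A A A A V R V D V P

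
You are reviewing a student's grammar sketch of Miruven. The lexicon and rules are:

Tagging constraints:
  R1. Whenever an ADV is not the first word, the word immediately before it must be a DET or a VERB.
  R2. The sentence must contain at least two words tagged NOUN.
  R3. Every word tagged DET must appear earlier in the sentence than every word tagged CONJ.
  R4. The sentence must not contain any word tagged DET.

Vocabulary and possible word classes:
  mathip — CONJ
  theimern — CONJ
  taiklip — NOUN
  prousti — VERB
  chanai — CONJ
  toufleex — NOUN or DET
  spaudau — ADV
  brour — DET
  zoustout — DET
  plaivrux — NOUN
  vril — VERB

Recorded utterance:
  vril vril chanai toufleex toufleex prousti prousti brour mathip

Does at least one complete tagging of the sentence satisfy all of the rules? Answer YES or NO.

NO

Candidates per position — 1:vril {VERB}; 2:vril {VERB}; 3:chanai {CONJ}; 4:toufleex {NOUN,DET}; 5:toufleex {NOUN,DET}; 6:prousti {VERB}; 7:prousti {VERB}; 8:brour {DET}; 9:mathip {CONJ}.
Rule 3 cannot be satisfied by any choice of tags from the lexicon.
So there is no consistent tagging.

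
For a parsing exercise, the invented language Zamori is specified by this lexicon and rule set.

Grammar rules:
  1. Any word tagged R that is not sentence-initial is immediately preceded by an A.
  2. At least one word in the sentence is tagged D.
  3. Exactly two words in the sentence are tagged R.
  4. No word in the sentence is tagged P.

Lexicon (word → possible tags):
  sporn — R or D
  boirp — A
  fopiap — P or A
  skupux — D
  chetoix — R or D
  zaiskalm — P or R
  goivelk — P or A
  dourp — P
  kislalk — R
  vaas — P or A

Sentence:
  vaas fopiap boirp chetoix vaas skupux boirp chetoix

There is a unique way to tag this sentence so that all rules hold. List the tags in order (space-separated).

A A A R A D A R

Candidates per position — 1:vaas {P,A}; 2:fopiap {P,A}; 3:boirp {A}; 4:chetoix {R,D}; 5:vaas {P,A}; 6:skupux {D}; 7:boirp {A}; 8:chetoix {R,D}.
Word 1 cannot be P — rule 4 would then fail for every completion. It is A.
Word 2 cannot be P — rule 4 would then fail for every completion. It is A.
Word 4 cannot be D — rule 3 would then fail for every completion. It is R.
Word 5 cannot be P — rule 4 would then fail for every completion. It is A.
Word 8 cannot be D — rule 3 would then fail for every completion. It is R.
So the tagging must be: A A A R A D A R.
Check: rule 1 ok; rule 2 ok; rule 3 ok; rule 4 ok.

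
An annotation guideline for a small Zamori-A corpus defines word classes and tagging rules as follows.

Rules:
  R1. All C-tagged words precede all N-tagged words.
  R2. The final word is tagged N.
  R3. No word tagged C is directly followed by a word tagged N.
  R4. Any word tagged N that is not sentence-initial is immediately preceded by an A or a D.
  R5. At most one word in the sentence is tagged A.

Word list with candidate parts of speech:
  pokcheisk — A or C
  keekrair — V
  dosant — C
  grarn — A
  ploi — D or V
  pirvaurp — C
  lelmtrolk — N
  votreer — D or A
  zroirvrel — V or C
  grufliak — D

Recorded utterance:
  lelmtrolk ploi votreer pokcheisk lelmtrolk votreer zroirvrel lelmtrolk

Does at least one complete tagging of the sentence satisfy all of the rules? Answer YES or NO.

NO

Candidates per position — 1:lelmtrolk {N}; 2:ploi {D,V}; 3:votreer {D,A}; 4:pokcheisk {A,C}; 5:lelmtrolk {N}; 6:votreer {D,A}; 7:zroirvrel {V,C}; 8:lelmtrolk {N}.
Rule 4 cannot be satisfied by any choice of tags from the lexicon.
So there is no consistent tagging.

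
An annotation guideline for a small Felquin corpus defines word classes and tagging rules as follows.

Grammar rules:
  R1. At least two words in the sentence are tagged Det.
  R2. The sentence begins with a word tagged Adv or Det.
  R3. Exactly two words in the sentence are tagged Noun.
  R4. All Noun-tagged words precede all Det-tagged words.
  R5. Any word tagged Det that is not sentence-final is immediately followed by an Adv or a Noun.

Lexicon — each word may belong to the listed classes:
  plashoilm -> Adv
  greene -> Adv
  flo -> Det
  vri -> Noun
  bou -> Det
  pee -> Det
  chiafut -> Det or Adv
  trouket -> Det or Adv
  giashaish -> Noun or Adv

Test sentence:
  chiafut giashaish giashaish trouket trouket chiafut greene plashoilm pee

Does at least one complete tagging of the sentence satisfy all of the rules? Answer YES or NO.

YES

Candidates per position — 1:chiafut {Det,Adv}; 2:giashaish {Noun,Adv}; 3:giashaish {Noun,Adv}; 4:trouket {Det,Adv}; 5:trouket {Det,Adv}; 6:chiafut {Det,Adv}; 7:greene {Adv}; 8:plashoilm {Adv}; 9:pee {Det}.
One satisfying assignment: Adv Noun Noun Adv Adv Det Adv Adv Det.
Check: rule 1 ✓; rule 2 ✓; rule 3 ✓; rule 4 ✓; rule 5 ✓.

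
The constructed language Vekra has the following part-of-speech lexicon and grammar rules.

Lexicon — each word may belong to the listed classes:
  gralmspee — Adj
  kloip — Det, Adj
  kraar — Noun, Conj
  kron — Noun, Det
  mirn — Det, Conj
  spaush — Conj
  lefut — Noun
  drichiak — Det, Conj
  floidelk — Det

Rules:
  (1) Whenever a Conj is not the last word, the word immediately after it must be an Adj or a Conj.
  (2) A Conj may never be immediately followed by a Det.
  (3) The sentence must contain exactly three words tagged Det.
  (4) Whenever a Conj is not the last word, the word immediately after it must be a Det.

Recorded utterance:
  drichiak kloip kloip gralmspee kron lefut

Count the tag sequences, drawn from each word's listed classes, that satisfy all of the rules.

3

Candidates per position — 1:drichiak {Det,Conj}; 2:kloip {Det,Adj}; 3:kloip {Det,Adj}; 4:gralmspee {Adj}; 5:kron {Noun,Det}; 6:lefut {Noun}.
There are 16 candidate sequences in total.
The sequences that satisfy every rule: Det Det Det Adj Noun Noun; Det Det Adj Adj Det Noun; Det Adj Det Adj Det Noun.
Count = 3.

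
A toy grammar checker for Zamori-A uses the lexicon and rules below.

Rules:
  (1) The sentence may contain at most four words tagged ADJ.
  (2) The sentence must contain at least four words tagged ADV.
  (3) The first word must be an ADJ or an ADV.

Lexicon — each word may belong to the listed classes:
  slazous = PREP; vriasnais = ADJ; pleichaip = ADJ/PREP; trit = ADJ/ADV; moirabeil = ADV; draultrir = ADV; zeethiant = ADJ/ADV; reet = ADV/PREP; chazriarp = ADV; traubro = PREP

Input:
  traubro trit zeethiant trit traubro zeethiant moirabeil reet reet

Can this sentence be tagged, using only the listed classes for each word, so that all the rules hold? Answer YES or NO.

NO

Candidates per position — 1:traubro {PREP}; 2:trit {ADJ,ADV}; 3:zeethiant {ADJ,ADV}; 4:trit {ADJ,ADV}; 5:traubro {PREP}; 6:zeethiant {ADJ,ADV}; 7:moirabeil {ADV}; 8:reet {ADV,PREP}; 9:reet {ADV,PREP}.
Rule 3 cannot be satisfied by any choice of tags from the lexicon.
So there is no consistent tagging.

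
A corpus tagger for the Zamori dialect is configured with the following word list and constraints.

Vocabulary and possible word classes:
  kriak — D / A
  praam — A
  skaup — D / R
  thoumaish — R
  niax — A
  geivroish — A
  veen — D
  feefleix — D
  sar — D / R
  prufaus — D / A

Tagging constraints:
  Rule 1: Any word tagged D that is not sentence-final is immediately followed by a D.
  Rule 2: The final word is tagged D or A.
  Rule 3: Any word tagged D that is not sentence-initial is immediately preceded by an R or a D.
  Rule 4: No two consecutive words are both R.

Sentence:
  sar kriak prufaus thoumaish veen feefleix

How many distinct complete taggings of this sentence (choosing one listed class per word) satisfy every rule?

1

Candidates per position — 1:sar {D,R}; 2:kriak {D,A}; 3:prufaus {D,A}; 4:thoumaish {R}; 5:veen {D}; 6:feefleix {D}.
There are 8 candidate sequences in total.
The sequences that satisfy every rule: R A A R D D.
Count = 1.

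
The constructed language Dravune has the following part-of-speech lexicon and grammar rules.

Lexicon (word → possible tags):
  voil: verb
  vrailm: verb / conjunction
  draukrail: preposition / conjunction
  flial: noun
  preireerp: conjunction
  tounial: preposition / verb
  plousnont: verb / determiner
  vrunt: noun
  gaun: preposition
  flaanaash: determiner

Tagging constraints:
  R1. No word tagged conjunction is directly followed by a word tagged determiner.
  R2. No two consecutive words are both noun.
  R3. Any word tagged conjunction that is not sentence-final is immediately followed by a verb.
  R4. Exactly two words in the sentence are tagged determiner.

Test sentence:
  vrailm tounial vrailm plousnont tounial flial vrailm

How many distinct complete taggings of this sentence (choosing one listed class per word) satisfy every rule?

Candidates per position — 1:vrailm {verb,conjunction}; 2:tounial {preposition,verb}; 3:vrailm {verb,conjunction}; 4:plousnont {verb,determiner}; 5:tounial {preposition,verb}; 6:flial {noun}; 7:vrailm {verb,conjunction}.
There are 64 candidate sequences in total.
Rule 4 cannot be satisfied by any choice of tags from the lexicon.
So there is no consistent tagging.
Count = 0.

0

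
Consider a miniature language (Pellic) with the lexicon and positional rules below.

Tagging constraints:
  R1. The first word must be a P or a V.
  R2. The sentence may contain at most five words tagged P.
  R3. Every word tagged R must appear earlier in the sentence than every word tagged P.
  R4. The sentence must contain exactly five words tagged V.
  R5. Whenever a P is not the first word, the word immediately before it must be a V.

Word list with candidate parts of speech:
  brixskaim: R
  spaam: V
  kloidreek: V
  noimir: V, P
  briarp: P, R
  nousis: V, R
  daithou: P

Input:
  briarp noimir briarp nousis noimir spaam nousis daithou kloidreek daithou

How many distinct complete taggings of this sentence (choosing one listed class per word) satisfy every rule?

Candidates per position — 1:briarp {P,R}; 2:noimir {V,P}; 3:briarp {P,R}; 4:nousis {V,R}; 5:noimir {V,P}; 6:spaam {V}; 7:nousis {V,R}; 8:daithou {P}; 9:kloidreek {V}; 10:daithou {P}.
There are 64 candidate sequences in total.
The sequences that satisfy every rule: P V P V P V V P V P.
Count = 1.

1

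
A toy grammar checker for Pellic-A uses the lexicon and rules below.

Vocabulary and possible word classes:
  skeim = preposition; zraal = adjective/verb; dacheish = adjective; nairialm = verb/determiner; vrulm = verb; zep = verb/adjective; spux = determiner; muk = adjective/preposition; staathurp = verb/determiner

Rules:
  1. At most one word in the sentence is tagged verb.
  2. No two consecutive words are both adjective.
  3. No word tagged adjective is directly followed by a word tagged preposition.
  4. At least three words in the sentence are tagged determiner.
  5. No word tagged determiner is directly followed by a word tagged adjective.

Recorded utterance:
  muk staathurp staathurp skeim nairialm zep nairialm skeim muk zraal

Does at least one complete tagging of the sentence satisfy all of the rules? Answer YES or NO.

YES

Candidates per position — 1:muk {adjective,preposition}; 2:staathurp {verb,determiner}; 3:staathurp {verb,determiner}; 4:skeim {preposition}; 5:nairialm {verb,determiner}; 6:zep {verb,adjective}; 7:nairialm {verb,determiner}; 8:skeim {preposition}; 9:muk {adjective,preposition}; 10:zraal {adjective,verb}.
One satisfying assignment: adjective determiner determiner preposition verb adjective determiner preposition preposition adjective.
Check: rule 1 ✓; rule 2 ✓; rule 3 ✓; rule 4 ✓; rule 5 ✓.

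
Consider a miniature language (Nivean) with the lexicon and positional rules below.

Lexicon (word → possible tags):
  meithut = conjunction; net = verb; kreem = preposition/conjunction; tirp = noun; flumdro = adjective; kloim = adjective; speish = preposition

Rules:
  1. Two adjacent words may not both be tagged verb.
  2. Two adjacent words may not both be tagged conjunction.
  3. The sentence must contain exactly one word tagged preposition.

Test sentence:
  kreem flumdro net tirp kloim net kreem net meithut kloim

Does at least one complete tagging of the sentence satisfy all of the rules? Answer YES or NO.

YES

Candidates per position — 1:kreem {preposition,conjunction}; 2:flumdro {adjective}; 3:net {verb}; 4:tirp {noun}; 5:kloim {adjective}; 6:net {verb}; 7:kreem {preposition,conjunction}; 8:net {verb}; 9:meithut {conjunction}; 10:kloim {adjective}.
One satisfying assignment: preposition adjective verb noun adjective verb conjunction verb conjunction adjective.
Verifying each rule — rule 1 holds; rule 2 holds; rule 3 holds.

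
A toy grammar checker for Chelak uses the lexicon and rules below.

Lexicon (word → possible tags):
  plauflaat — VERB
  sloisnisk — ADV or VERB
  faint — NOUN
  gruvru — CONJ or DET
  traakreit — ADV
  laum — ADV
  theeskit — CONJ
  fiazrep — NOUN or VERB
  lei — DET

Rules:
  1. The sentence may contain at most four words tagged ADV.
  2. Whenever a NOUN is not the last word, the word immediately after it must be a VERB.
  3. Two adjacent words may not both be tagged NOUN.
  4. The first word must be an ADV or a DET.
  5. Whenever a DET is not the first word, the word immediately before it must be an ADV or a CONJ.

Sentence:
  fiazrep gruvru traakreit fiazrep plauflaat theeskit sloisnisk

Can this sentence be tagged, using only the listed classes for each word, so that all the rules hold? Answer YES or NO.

Candidates per position — 1:fiazrep {NOUN,VERB}; 2:gruvru {CONJ,DET}; 3:traakreit {ADV}; 4:fiazrep {NOUN,VERB}; 5:plauflaat {VERB}; 6:theeskit {CONJ}; 7:sloisnisk {ADV,VERB}.
Rule 4 cannot be satisfied by any choice of tags from the lexicon.
So there is no consistent tagging.

NO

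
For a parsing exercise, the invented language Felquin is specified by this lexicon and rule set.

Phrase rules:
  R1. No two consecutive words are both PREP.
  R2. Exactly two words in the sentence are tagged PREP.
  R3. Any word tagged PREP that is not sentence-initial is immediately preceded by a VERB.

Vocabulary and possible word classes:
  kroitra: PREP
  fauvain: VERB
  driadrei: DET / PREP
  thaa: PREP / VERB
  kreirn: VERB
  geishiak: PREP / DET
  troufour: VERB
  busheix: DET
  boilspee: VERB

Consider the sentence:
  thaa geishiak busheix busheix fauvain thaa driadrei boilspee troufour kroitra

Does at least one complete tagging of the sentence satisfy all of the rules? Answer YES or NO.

YES

Candidates per position — 1:thaa {PREP,VERB}; 2:geishiak {PREP,DET}; 3:busheix {DET}; 4:busheix {DET}; 5:fauvain {VERB}; 6:thaa {PREP,VERB}; 7:driadrei {DET,PREP}; 8:boilspee {VERB}; 9:troufour {VERB}; 10:kroitra {PREP}.
One satisfying assignment: VERB DET DET DET VERB VERB PREP VERB VERB PREP.
Check: rule 1 ✓; rule 2 ✓; rule 3 ✓.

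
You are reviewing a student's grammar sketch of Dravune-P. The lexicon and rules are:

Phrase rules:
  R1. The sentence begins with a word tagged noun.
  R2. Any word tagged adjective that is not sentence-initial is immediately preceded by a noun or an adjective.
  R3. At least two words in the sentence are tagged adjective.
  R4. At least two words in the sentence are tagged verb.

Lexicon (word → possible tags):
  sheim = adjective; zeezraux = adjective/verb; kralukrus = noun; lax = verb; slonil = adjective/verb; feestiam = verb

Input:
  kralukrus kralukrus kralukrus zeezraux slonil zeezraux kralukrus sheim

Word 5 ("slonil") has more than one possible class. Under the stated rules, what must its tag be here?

verb

Candidates per position — 1:kralukrus {noun}; 2:kralukrus {noun}; 3:kralukrus {noun}; 4:zeezraux {adjective,verb}; 5:slonil {adjective,verb}; 6:zeezraux {adjective,verb}; 7:kralukrus {noun}; 8:sheim {adjective}.
Position 5: the remaining choice is settled jointly with positions 4, 6 — only verb at position 5 is part of a tagging that satisfies every rule.
So the tagging must be: noun noun noun adjective verb verb noun adjective.
Check: rule 1 holds; rule 2 holds; rule 3 holds; rule 4 holds.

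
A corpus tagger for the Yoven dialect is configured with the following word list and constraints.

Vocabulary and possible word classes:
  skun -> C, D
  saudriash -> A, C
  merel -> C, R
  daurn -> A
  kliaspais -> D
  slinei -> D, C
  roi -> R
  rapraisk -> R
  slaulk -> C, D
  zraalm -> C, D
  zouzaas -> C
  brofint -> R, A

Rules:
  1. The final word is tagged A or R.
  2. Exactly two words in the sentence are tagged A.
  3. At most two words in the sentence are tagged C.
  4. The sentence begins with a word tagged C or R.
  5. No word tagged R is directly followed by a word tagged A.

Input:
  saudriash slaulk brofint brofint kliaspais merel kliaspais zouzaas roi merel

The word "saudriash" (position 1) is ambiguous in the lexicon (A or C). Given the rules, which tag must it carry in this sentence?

C

Candidates per position — 1:saudriash {A,C}; 2:slaulk {C,D}; 3:brofint {R,A}; 4:brofint {R,A}; 5:kliaspais {D}; 6:merel {C,R}; 7:kliaspais {D}; 8:zouzaas {C}; 9:roi {R}; 10:merel {C,R}.
At position 1, choosing A makes rule 4 impossible to satisfy; hence C.
At position 2, choosing C makes rule 3 impossible to satisfy; hence D.
At position 3, choosing R makes rule 2 impossible to satisfy; hence A.
At position 4, choosing R makes rule 2 impossible to satisfy; hence A.
At position 6, choosing C makes rule 3 impossible to satisfy; hence R.
At position 10, choosing C makes rule 1 impossible to satisfy; hence R.
So the tagging must be: C D A A D R D C R R.
Checking: rule 1 ok; rule 2 ok; rule 3 ok; rule 4 ok; rule 5 ok.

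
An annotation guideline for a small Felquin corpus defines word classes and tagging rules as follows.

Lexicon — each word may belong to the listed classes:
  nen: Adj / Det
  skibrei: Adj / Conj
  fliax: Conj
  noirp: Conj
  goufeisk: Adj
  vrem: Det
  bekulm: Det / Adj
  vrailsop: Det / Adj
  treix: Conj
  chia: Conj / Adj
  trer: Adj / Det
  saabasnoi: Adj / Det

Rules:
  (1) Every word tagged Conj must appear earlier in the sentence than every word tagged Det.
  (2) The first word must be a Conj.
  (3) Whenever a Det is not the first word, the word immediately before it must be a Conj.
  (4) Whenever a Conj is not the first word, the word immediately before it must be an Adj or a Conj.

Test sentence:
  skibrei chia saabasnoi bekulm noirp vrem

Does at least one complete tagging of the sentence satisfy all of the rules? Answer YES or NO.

Candidates per position — 1:skibrei {Adj,Conj}; 2:chia {Conj,Adj}; 3:saabasnoi {Adj,Det}; 4:bekulm {Det,Adj}; 5:noirp {Conj}; 6:vrem {Det}.
One satisfying assignment: Conj Adj Adj Adj Conj Det.
Verifying each rule — rule 1 satisfied; rule 2 satisfied; rule 3 satisfied; rule 4 satisfied.

YES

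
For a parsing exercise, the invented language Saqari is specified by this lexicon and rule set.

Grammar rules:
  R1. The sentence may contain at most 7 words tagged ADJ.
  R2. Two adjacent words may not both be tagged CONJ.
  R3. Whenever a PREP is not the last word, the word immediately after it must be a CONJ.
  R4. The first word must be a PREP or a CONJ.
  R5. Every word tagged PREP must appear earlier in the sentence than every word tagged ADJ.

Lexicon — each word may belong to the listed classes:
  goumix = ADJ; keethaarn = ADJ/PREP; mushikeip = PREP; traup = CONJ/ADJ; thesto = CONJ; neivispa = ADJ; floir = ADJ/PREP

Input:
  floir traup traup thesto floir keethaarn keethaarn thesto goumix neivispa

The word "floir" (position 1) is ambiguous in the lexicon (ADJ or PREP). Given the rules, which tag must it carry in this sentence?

Candidates per position — 1:floir {ADJ,PREP}; 2:traup {CONJ,ADJ}; 3:traup {CONJ,ADJ}; 4:thesto {CONJ}; 5:floir {ADJ,PREP}; 6:keethaarn {ADJ,PREP}; 7:keethaarn {ADJ,PREP}; 8:thesto {CONJ}; 9:goumix {ADJ}; 10:neivispa {ADJ}.
If word 1 were ADJ, no tagging could satisfy rule 4; so word 1 is PREP.
If word 2 were ADJ, no tagging could satisfy rule 3; so word 2 is CONJ.
If word 3 were CONJ, no tagging could satisfy rule 2; so word 3 is ADJ.
If word 5 were PREP, no tagging could satisfy rule 3; so word 5 is ADJ.
If word 6 were PREP, no tagging could satisfy rule 3; so word 6 is ADJ.
If word 7 were PREP, no tagging could satisfy rule 5; so word 7 is ADJ.
So the tagging must be: PREP CONJ ADJ CONJ ADJ ADJ ADJ CONJ ADJ ADJ.
Verifying each rule — rule 1 ok; rule 2 ok; rule 3 ok; rule 4 ok; rule 5 ok.

PREP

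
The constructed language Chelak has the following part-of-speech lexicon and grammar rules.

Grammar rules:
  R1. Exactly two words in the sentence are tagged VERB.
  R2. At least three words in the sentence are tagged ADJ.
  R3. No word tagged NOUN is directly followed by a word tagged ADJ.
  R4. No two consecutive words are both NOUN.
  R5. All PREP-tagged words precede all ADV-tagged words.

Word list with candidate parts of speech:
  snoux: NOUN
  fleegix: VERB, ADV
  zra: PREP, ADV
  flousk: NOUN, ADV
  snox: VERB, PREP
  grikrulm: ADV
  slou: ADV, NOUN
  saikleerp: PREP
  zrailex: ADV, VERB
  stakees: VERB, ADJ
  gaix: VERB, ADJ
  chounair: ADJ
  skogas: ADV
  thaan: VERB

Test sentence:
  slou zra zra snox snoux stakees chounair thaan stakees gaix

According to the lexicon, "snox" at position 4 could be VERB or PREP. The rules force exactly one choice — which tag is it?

Candidates per position — 1:slou {ADV,NOUN}; 2:zra {PREP,ADV}; 3:zra {PREP,ADV}; 4:snox {VERB,PREP}; 5:snoux {NOUN}; 6:stakees {VERB,ADJ}; 7:chounair {ADJ}; 8:thaan {VERB}; 9:stakees {VERB,ADJ}; 10:gaix {VERB,ADJ}.
Word 6 cannot be ADJ — rule 3 would then fail for every completion. It is VERB.
Word 9 cannot be VERB — rule 1 would then fail for every completion. It is ADJ.
Word 10 cannot be VERB — rule 1 would then fail for every completion. It is ADJ.
Word 4 cannot be VERB — rule 1 would then fail for every completion. It is PREP.
Word 1 cannot be ADV — rule 5 would then fail for every completion. It is NOUN.
Word 2 cannot be ADV — rule 5 would then fail for every completion. It is PREP.
Word 3 cannot be ADV — rule 5 would then fail for every completion. It is PREP.
That leaves exactly one tagging: NOUN PREP PREP PREP NOUN VERB ADJ VERB ADJ ADJ.
Check: rule 1 satisfied; rule 2 satisfied; rule 3 satisfied; rule 4 satisfied; rule 5 satisfied.

PREP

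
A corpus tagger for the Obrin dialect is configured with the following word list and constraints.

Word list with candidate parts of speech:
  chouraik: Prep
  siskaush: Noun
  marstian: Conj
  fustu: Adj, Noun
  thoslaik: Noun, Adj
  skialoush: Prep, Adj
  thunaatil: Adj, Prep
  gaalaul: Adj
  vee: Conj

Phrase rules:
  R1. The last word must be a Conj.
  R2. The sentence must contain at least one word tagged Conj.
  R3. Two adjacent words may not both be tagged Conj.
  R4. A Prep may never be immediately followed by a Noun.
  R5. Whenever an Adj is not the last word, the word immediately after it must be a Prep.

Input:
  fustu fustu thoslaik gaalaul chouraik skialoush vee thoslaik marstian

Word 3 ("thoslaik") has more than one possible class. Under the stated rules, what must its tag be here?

Candidates per position — 1:fustu {Adj,Noun}; 2:fustu {Adj,Noun}; 3:thoslaik {Noun,Adj}; 4:gaalaul {Adj}; 5:chouraik {Prep}; 6:skialoush {Prep,Adj}; 7:vee {Conj}; 8:thoslaik {Noun,Adj}; 9:marstian {Conj}.
If word 1 were Adj, no tagging could satisfy rule 5; so word 1 is Noun.
If word 2 were Adj, no tagging could satisfy rule 5; so word 2 is Noun.
If word 3 were Adj, no tagging could satisfy rule 5; so word 3 is Noun.
If word 6 were Adj, no tagging could satisfy rule 5; so word 6 is Prep.
If word 8 were Adj, no tagging could satisfy rule 5; so word 8 is Noun.
That leaves exactly one tagging: Noun Noun Noun Adj Prep Prep Conj Noun Conj.
Check: rule 1 satisfied; rule 2 satisfied; rule 3 satisfied; rule 4 satisfied; rule 5 satisfied.

Noun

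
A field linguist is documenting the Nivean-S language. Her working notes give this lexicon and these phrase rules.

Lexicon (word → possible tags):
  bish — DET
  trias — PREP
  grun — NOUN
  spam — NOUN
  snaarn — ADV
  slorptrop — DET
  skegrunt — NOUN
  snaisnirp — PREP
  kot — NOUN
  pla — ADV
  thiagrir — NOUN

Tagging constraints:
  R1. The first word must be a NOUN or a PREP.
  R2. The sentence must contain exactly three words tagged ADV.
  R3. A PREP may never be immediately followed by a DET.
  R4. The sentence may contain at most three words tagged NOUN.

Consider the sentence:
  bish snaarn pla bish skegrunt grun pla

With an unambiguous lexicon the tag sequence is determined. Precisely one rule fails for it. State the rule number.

Fixed tagging: DET ADV ADV DET NOUN NOUN ADV.
Rule check: R1 violated, R2 holds, R3 holds, R4 holds.
Only rule 1 fails.

1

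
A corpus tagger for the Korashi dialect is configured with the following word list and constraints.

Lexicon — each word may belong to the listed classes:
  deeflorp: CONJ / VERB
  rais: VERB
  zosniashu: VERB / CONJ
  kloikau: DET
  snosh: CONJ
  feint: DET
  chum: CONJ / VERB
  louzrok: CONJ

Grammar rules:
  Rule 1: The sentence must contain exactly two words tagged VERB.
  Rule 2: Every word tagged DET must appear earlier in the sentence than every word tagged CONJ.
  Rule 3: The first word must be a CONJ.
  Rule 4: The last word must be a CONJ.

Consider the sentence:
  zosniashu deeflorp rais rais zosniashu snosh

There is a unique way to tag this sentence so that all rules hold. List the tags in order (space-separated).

CONJ CONJ VERB VERB CONJ CONJ

Candidates per position — 1:zosniashu {VERB,CONJ}; 2:deeflorp {CONJ,VERB}; 3:rais {VERB}; 4:rais {VERB}; 5:zosniashu {VERB,CONJ}; 6:snosh {CONJ}.
Position 1: VERB is ruled out by rule 1; that leaves CONJ.
Position 2: VERB is ruled out by rule 1; that leaves CONJ.
Position 5: VERB is ruled out by rule 1; that leaves CONJ.
That leaves exactly one tagging: CONJ CONJ VERB VERB CONJ CONJ.
Check: rule 1 ✓; rule 2 ✓; rule 3 ✓; rule 4 ✓.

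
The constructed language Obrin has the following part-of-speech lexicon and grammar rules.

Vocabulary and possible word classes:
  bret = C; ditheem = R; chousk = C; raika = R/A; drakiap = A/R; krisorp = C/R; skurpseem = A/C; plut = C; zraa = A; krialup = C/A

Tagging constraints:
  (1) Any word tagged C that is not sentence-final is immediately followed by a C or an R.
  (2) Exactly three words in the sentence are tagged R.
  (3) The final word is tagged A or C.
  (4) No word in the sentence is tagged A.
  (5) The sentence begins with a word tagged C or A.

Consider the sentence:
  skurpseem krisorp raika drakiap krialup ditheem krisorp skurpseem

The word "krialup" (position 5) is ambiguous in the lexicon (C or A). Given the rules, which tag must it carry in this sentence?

Candidates per position — 1:skurpseem {A,C}; 2:krisorp {C,R}; 3:raika {R,A}; 4:drakiap {A,R}; 5:krialup {C,A}; 6:ditheem {R}; 7:krisorp {C,R}; 8:skurpseem {A,C}.
Position 1: A is ruled out by rule 4; that leaves C.
Position 3: A is ruled out by rule 4; that leaves R.
Position 4: A is ruled out by rule 4; that leaves R.
Position 5: A is ruled out by rule 4; that leaves C.
Position 7: R is ruled out by rule 2; that leaves C.
Position 8: A is ruled out by rule 1; that leaves C.
Position 2: R is ruled out by rule 2; that leaves C.
The only consistent sequence is: C C R R C R C C.
Rule-by-rule: rule 1 ✓; rule 2 ✓; rule 3 ✓; rule 4 ✓; rule 5 ✓.

C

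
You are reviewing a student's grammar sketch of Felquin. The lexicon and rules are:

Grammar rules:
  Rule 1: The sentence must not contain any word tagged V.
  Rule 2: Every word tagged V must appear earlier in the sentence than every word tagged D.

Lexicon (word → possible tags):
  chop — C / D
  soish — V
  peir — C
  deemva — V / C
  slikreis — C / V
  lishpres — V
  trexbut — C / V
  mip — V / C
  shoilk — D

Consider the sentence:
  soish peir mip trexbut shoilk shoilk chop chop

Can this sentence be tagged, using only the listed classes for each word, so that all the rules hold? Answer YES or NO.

Candidates per position — 1:soish {V}; 2:peir {C}; 3:mip {V,C}; 4:trexbut {C,V}; 5:shoilk {D}; 6:shoilk {D}; 7:chop {C,D}; 8:chop {C,D}.
Rule 1 cannot be satisfied by any choice of tags from the lexicon.
So there is no consistent tagging.

NO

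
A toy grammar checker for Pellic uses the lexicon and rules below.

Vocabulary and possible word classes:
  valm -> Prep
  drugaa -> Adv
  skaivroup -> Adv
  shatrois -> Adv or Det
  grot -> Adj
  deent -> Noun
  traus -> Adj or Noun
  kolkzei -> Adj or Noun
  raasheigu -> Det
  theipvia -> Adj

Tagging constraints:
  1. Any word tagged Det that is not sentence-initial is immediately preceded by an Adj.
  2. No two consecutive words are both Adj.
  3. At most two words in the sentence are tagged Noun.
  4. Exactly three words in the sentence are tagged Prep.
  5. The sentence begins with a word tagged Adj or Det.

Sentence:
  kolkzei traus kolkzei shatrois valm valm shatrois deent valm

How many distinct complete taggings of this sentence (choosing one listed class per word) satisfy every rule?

Candidates per position — 1:kolkzei {Adj,Noun}; 2:traus {Adj,Noun}; 3:kolkzei {Adj,Noun}; 4:shatrois {Adv,Det}; 5:valm {Prep}; 6:valm {Prep}; 7:shatrois {Adv,Det}; 8:deent {Noun}; 9:valm {Prep}.
There are 32 candidate sequences in total.
The sequences that satisfy every rule: Adj Noun Adj Adv Prep Prep Adv Noun Prep; Adj Noun Adj Det Prep Prep Adv Noun Prep.
Count = 2.

2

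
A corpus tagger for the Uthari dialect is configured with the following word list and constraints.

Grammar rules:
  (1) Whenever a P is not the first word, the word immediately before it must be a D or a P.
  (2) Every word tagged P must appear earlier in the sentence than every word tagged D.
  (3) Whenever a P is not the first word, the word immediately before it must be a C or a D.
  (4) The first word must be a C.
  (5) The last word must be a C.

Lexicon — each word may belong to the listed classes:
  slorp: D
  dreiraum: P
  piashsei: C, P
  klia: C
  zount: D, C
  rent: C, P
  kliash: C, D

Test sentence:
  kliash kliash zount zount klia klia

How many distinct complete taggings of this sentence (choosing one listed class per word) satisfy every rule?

Candidates per position — 1:kliash {C,D}; 2:kliash {C,D}; 3:zount {D,C}; 4:zount {D,C}; 5:klia {C}; 6:klia {C}.
There are 16 candidate sequences in total.
Checking each against the rules leaves 8 sequences.
Count = 8.

8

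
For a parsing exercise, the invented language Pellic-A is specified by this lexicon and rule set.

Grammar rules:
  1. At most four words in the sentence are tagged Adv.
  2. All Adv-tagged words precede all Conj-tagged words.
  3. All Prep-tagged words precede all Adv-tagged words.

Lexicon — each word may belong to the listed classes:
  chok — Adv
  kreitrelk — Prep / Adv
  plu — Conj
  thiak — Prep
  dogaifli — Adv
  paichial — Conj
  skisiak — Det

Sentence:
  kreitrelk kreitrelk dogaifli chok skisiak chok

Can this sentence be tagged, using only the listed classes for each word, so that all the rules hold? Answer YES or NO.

Candidates per position — 1:kreitrelk {Prep,Adv}; 2:kreitrelk {Prep,Adv}; 3:dogaifli {Adv}; 4:chok {Adv}; 5:skisiak {Det}; 6:chok {Adv}.
One satisfying assignment: Prep Adv Adv Adv Det Adv.
Checking: rule 1 holds; rule 2 holds; rule 3 holds.

YES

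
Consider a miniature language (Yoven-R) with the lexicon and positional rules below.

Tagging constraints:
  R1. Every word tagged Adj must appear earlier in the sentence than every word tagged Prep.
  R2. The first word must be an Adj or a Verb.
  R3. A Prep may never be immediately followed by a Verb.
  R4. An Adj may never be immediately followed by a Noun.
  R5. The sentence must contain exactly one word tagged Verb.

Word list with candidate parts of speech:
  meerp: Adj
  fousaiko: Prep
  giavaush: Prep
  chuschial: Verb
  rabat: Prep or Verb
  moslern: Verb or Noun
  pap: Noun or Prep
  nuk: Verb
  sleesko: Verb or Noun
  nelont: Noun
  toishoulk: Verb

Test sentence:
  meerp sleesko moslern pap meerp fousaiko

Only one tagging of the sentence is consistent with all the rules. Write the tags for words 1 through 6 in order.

Candidates per position — 1:meerp {Adj}; 2:sleesko {Verb,Noun}; 3:moslern {Verb,Noun}; 4:pap {Noun,Prep}; 5:meerp {Adj}; 6:fousaiko {Prep}.
Position 2: Noun is ruled out by rule 4; that leaves Verb.
Position 3: Verb is ruled out by rule 5; that leaves Noun.
Position 4: Prep is ruled out by rule 1; that leaves Noun.
That leaves exactly one tagging: Adj Verb Noun Noun Adj Prep.
Rule-by-rule: rule 1 ok; rule 2 ok; rule 3 ok; rule 4 ok; rule 5 ok.

Adj Verb Noun Noun Adj Prep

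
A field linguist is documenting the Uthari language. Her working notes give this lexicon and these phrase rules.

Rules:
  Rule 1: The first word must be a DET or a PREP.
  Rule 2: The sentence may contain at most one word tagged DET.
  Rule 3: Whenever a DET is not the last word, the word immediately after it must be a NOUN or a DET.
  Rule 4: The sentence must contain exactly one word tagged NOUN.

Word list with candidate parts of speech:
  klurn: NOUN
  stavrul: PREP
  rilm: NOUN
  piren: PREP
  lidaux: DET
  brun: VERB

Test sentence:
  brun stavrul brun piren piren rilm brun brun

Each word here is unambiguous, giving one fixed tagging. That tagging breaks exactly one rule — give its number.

1

Fixed tagging: VERB PREP VERB PREP PREP NOUN VERB VERB.
Checking each rule: R1 violated, R2 holds, R3 holds, R4 holds.
Only rule 1 fails.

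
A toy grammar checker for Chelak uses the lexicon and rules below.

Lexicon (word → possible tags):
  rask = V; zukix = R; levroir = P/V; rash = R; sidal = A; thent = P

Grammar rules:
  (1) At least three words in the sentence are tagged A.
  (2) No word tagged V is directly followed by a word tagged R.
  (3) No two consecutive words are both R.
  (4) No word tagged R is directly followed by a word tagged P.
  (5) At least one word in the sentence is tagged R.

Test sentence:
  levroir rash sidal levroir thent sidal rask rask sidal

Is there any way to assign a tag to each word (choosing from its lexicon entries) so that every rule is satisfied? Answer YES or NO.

YES

Candidates per position — 1:levroir {P,V}; 2:rash {R}; 3:sidal {A}; 4:levroir {P,V}; 5:thent {P}; 6:sidal {A}; 7:rask {V}; 8:rask {V}; 9:sidal {A}.
One satisfying assignment: P R A V P A V V A.
Rule-by-rule: rule 1 satisfied; rule 2 satisfied; rule 3 satisfied; rule 4 satisfied; rule 5 satisfied.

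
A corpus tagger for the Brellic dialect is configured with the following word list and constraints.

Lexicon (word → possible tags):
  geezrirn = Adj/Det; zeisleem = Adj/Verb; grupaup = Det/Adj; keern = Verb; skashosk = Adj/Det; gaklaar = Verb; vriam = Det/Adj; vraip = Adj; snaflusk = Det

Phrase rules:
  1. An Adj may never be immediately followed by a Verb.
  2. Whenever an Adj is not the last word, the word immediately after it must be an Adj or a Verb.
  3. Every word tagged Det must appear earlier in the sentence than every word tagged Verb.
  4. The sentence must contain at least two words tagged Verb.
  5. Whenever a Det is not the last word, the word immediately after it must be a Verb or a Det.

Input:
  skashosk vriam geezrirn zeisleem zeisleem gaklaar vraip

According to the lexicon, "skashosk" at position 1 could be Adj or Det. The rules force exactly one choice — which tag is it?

Candidates per position — 1:skashosk {Adj,Det}; 2:vriam {Det,Adj}; 3:geezrirn {Adj,Det}; 4:zeisleem {Adj,Verb}; 5:zeisleem {Adj,Verb}; 6:gaklaar {Verb}; 7:vraip {Adj}.
Position 3: tagging it Adj would leave rule 1 unsatisfiable, so it must be Det.
Position 4: tagging it Adj would leave rule 1 unsatisfiable, so it must be Verb.
Position 5: tagging it Adj would leave rule 1 unsatisfiable, so it must be Verb.
Position 1: tagging it Adj would leave rule 2 unsatisfiable, so it must be Det.
Position 2: tagging it Adj would leave rule 2 unsatisfiable, so it must be Det.
So the tagging must be: Det Det Det Verb Verb Verb Adj.
Check: rule 1 holds; rule 2 holds; rule 3 holds; rule 4 holds; rule 5 holds.

Det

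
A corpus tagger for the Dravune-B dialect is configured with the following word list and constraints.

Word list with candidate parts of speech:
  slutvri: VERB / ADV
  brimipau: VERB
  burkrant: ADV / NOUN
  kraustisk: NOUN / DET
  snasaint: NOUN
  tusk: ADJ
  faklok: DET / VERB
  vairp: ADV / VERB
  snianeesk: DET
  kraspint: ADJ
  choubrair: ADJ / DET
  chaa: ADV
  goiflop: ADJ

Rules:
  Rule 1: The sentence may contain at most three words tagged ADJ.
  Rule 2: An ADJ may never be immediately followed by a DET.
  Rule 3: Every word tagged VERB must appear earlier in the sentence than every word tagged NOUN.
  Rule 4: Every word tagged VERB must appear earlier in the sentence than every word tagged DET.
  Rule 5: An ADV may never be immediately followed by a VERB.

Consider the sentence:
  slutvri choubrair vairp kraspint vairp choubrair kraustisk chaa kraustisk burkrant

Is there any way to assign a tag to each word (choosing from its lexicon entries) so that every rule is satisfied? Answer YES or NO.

YES

Candidates per position — 1:slutvri {VERB,ADV}; 2:choubrair {ADJ,DET}; 3:vairp {ADV,VERB}; 4:kraspint {ADJ}; 5:vairp {ADV,VERB}; 6:choubrair {ADJ,DET}; 7:kraustisk {NOUN,DET}; 8:chaa {ADV}; 9:kraustisk {NOUN,DET}; 10:burkrant {ADV,NOUN}.
One satisfying assignment: ADV ADJ ADV ADJ VERB DET NOUN ADV DET ADV.
Check: rule 1 ✓; rule 2 ✓; rule 3 ✓; rule 4 ✓; rule 5 ✓.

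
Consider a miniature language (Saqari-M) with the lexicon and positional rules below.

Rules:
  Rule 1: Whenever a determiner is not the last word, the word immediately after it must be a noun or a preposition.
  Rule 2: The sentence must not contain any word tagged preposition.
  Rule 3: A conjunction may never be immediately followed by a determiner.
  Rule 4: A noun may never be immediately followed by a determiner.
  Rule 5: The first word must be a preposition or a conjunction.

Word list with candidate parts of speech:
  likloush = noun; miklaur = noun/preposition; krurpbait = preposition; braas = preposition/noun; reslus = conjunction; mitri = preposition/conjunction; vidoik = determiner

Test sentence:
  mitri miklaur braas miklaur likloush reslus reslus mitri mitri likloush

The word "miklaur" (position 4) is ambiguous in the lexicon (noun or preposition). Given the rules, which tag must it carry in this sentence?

Candidates per position — 1:mitri {preposition,conjunction}; 2:miklaur {noun,preposition}; 3:braas {preposition,noun}; 4:miklaur {noun,preposition}; 5:likloush {noun}; 6:reslus {conjunction}; 7:reslus {conjunction}; 8:mitri {preposition,conjunction}; 9:mitri {preposition,conjunction}; 10:likloush {noun}.
Position 1: tagging it preposition would leave rule 2 unsatisfiable, so it must be conjunction.
Position 2: tagging it preposition would leave rule 2 unsatisfiable, so it must be noun.
Position 3: tagging it preposition would leave rule 2 unsatisfiable, so it must be noun.
Position 4: tagging it preposition would leave rule 2 unsatisfiable, so it must be noun.
Position 8: tagging it preposition would leave rule 2 unsatisfiable, so it must be conjunction.
Position 9: tagging it preposition would leave rule 2 unsatisfiable, so it must be conjunction.
So the tagging must be: conjunction noun noun noun noun conjunction conjunction conjunction conjunction noun.
Check: rule 1 ok; rule 2 ok; rule 3 ok; rule 4 ok; rule 5 ok.

noun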